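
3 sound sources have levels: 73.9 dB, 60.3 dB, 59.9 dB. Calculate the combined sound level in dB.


Formula: L_total = 10 * log10( sum(10^(Li/10)) )
  Source 1: 10^(73.9/10) = 24547089.1569
  Source 2: 10^(60.3/10) = 1071519.3052
  Source 3: 10^(59.9/10) = 977237.221
Sum of linear values = 26595845.6831
L_total = 10 * log10(26595845.6831) = 74.25

74.25 dB


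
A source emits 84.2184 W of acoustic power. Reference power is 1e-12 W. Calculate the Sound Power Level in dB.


Given values:
  W = 84.2184 W
  W_ref = 1e-12 W
Formula: SWL = 10 * log10(W / W_ref)
Compute ratio: W / W_ref = 84218400000000
Compute log10: log10(84218400000000) = 13.925407
Multiply: SWL = 10 * 13.925407 = 139.25

139.25 dB


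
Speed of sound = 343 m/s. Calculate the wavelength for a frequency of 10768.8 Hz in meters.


Given values:
  c = 343 m/s, f = 10768.8 Hz
Formula: lambda = c / f
lambda = 343 / 10768.8
lambda = 0.0319

0.0319 m


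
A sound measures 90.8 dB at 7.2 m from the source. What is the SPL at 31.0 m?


Given values:
  SPL1 = 90.8 dB, r1 = 7.2 m, r2 = 31.0 m
Formula: SPL2 = SPL1 - 20 * log10(r2 / r1)
Compute ratio: r2 / r1 = 31.0 / 7.2 = 4.3056
Compute log10: log10(4.3056) = 0.634034
Compute drop: 20 * 0.634034 = 12.6807
SPL2 = 90.8 - 12.6807 = 78.12

78.12 dB


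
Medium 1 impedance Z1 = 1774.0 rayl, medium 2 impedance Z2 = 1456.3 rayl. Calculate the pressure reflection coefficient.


Given values:
  Z1 = 1774.0 rayl, Z2 = 1456.3 rayl
Formula: R = (Z2 - Z1) / (Z2 + Z1)
Numerator: Z2 - Z1 = 1456.3 - 1774.0 = -317.7
Denominator: Z2 + Z1 = 1456.3 + 1774.0 = 3230.3
R = -317.7 / 3230.3 = -0.0983

-0.0983


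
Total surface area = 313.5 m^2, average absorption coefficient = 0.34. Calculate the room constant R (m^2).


Given values:
  S = 313.5 m^2, alpha = 0.34
Formula: R = S * alpha / (1 - alpha)
Numerator: 313.5 * 0.34 = 106.59
Denominator: 1 - 0.34 = 0.66
R = 106.59 / 0.66 = 161.5

161.5 m^2


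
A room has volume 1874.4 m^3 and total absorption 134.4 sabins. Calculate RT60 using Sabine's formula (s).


Given values:
  V = 1874.4 m^3
  A = 134.4 sabins
Formula: RT60 = 0.161 * V / A
Numerator: 0.161 * 1874.4 = 301.7784
RT60 = 301.7784 / 134.4 = 2.245

2.245 s


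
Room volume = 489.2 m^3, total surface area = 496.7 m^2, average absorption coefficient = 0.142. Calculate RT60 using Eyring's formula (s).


Given values:
  V = 489.2 m^3, S = 496.7 m^2, alpha = 0.142
Formula: RT60 = 0.161 * V / (-S * ln(1 - alpha))
Compute ln(1 - 0.142) = ln(0.858) = -0.153151
Denominator: -496.7 * -0.153151 = 76.0701
Numerator: 0.161 * 489.2 = 78.7612
RT60 = 78.7612 / 76.0701 = 1.035

1.035 s


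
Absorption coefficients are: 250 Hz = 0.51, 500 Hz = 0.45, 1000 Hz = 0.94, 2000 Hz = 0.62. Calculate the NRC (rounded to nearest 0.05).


Given values:
  a_250 = 0.51, a_500 = 0.45
  a_1000 = 0.94, a_2000 = 0.62
Formula: NRC = (a250 + a500 + a1000 + a2000) / 4
Sum = 0.51 + 0.45 + 0.94 + 0.62 = 2.52
NRC = 2.52 / 4 = 0.63
Rounded to nearest 0.05: 0.65

0.65


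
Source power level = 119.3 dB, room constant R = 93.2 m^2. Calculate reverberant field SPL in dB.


Given values:
  Lw = 119.3 dB, R = 93.2 m^2
Formula: SPL = Lw + 10 * log10(4 / R)
Compute 4 / R = 4 / 93.2 = 0.042918
Compute 10 * log10(0.042918) = -13.6736
SPL = 119.3 + (-13.6736) = 105.63

105.63 dB


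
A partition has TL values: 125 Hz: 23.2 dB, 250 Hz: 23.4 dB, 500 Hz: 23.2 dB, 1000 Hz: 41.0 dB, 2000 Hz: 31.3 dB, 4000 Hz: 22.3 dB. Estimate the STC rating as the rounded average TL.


Given TL values at each frequency:
  125 Hz: 23.2 dB
  250 Hz: 23.4 dB
  500 Hz: 23.2 dB
  1000 Hz: 41.0 dB
  2000 Hz: 31.3 dB
  4000 Hz: 22.3 dB
Formula: STC ~ round(average of TL values)
Sum = 23.2 + 23.4 + 23.2 + 41.0 + 31.3 + 22.3 = 164.4
Average = 164.4 / 6 = 27.4
Rounded: 27

27


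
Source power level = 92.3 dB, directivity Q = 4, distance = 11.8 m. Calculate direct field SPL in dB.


Given values:
  Lw = 92.3 dB, Q = 4, r = 11.8 m
Formula: SPL = Lw + 10 * log10(Q / (4 * pi * r^2))
Compute 4 * pi * r^2 = 4 * pi * 11.8^2 = 1749.7414
Compute Q / denom = 4 / 1749.7414 = 0.00228605
Compute 10 * log10(0.00228605) = -26.4091
SPL = 92.3 + (-26.4091) = 65.89

65.89 dB


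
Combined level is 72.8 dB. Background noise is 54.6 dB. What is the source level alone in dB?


Given values:
  L_total = 72.8 dB, L_bg = 54.6 dB
Formula: L_source = 10 * log10(10^(L_total/10) - 10^(L_bg/10))
Convert to linear:
  10^(72.8/10) = 19054607.1796
  10^(54.6/10) = 288403.1503
Difference: 19054607.1796 - 288403.1503 = 18766204.0293
L_source = 10 * log10(18766204.0293) = 72.73

72.73 dB


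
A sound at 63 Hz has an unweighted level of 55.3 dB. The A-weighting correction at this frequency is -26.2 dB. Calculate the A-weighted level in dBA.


Given values:
  SPL = 55.3 dB
  A-weighting at 63 Hz = -26.2 dB
Formula: L_A = SPL + A_weight
L_A = 55.3 + (-26.2)
L_A = 29.1

29.1 dBA


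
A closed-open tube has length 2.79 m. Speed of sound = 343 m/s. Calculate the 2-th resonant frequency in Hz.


Given values:
  Tube type: closed-open, L = 2.79 m, c = 343 m/s, n = 2
Formula: f_n = (2n - 1) * c / (4 * L)
Compute 2n - 1 = 2*2 - 1 = 3
Compute 4 * L = 4 * 2.79 = 11.16
f = 3 * 343 / 11.16
f = 92.2

92.2 Hz


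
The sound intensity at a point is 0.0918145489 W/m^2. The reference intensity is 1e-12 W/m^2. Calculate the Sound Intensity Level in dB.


Given values:
  I = 0.0918145489 W/m^2
  I_ref = 1e-12 W/m^2
Formula: SIL = 10 * log10(I / I_ref)
Compute ratio: I / I_ref = 91814548900
Compute log10: log10(91814548900) = 10.962912
Multiply: SIL = 10 * 10.962912 = 109.63

109.63 dB


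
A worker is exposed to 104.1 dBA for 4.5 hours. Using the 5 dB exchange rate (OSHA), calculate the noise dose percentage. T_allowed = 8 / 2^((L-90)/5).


Given values:
  L = 104.1 dBA, T = 4.5 hours
Formula: T_allowed = 8 / 2^((L - 90) / 5)
Compute exponent: (104.1 - 90) / 5 = 2.82
Compute 2^(2.82) = 7.061624
T_allowed = 8 / 7.061624 = 1.132884 hours
Dose = (T / T_allowed) * 100
Dose = (4.5 / 1.132884) * 100 = 397.22

397.22 %


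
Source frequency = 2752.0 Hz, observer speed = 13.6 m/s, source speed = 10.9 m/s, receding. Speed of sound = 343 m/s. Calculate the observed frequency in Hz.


Given values:
  f_s = 2752.0 Hz, v_o = 13.6 m/s, v_s = 10.9 m/s
  Direction: receding
Formula: f_o = f_s * (c - v_o) / (c + v_s)
Numerator: c - v_o = 343 - 13.6 = 329.4
Denominator: c + v_s = 343 + 10.9 = 353.9
f_o = 2752.0 * 329.4 / 353.9 = 2561.48

2561.48 Hz


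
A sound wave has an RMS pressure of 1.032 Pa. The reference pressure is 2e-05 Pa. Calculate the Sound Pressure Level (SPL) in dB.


Given values:
  p = 1.032 Pa
  p_ref = 2e-05 Pa
Formula: SPL = 20 * log10(p / p_ref)
Compute ratio: p / p_ref = 1.032 / 2e-05 = 51600
Compute log10: log10(51600) = 4.71265
Multiply: SPL = 20 * 4.71265 = 94.25

94.25 dB


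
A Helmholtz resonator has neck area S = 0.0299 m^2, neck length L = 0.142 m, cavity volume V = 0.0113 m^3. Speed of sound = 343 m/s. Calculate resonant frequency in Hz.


Given values:
  S = 0.0299 m^2, L = 0.142 m, V = 0.0113 m^3, c = 343 m/s
Formula: f = (c / (2*pi)) * sqrt(S / (V * L))
Compute V * L = 0.0113 * 0.142 = 0.0016046
Compute S / (V * L) = 0.0299 / 0.0016046 = 18.6339
Compute sqrt(18.6339) = 4.3167
Compute c / (2*pi) = 343 / 6.283185 = 54.590148
f = 54.590148 * 4.3167 = 235.65

235.65 Hz


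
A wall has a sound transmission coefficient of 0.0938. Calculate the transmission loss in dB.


Given values:
  tau = 0.0938
Formula: TL = 10 * log10(1 / tau)
Compute 1 / tau = 1 / 0.0938 = 10.661
Compute log10(10.661) = 1.027798
TL = 10 * 1.027798 = 10.28

10.28 dB


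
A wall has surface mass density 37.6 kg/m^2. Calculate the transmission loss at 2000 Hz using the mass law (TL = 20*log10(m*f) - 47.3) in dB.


Given values:
  m = 37.6 kg/m^2, f = 2000 Hz
Formula: TL = 20 * log10(m * f) - 47.3
Compute m * f = 37.6 * 2000 = 75200.0
Compute log10(75200.0) = 4.876218
Compute 20 * 4.876218 = 97.5244
TL = 97.5244 - 47.3 = 50.22

50.22 dB


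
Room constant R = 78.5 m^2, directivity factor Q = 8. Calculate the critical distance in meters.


Given values:
  R = 78.5 m^2, Q = 8
Formula: d_c = 0.141 * sqrt(Q * R)
Compute Q * R = 8 * 78.5 = 628.0
Compute sqrt(628.0) = 25.0599
d_c = 0.141 * 25.0599 = 3.533

3.533 m


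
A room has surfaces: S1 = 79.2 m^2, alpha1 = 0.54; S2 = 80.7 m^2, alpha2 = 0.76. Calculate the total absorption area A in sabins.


Given surfaces:
  Surface 1: 79.2 * 0.54 = 42.768
  Surface 2: 80.7 * 0.76 = 61.332
Formula: A = sum(Si * alpha_i)
A = 42.768 + 61.332
A = 104.1

104.1 sabins


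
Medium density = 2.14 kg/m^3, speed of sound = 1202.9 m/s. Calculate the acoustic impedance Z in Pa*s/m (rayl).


Given values:
  rho = 2.14 kg/m^3
  c = 1202.9 m/s
Formula: Z = rho * c
Z = 2.14 * 1202.9
Z = 2574.21

2574.21 rayl


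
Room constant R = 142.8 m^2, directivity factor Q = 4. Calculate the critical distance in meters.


Given values:
  R = 142.8 m^2, Q = 4
Formula: d_c = 0.141 * sqrt(Q * R)
Compute Q * R = 4 * 142.8 = 571.2
Compute sqrt(571.2) = 23.8998
d_c = 0.141 * 23.8998 = 3.37

3.37 m


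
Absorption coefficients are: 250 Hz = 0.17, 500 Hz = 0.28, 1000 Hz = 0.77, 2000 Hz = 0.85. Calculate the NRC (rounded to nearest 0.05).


Given values:
  a_250 = 0.17, a_500 = 0.28
  a_1000 = 0.77, a_2000 = 0.85
Formula: NRC = (a250 + a500 + a1000 + a2000) / 4
Sum = 0.17 + 0.28 + 0.77 + 0.85 = 2.07
NRC = 2.07 / 4 = 0.5175
Rounded to nearest 0.05: 0.5

0.5


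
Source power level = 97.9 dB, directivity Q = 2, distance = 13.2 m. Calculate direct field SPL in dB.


Given values:
  Lw = 97.9 dB, Q = 2, r = 13.2 m
Formula: SPL = Lw + 10 * log10(Q / (4 * pi * r^2))
Compute 4 * pi * r^2 = 4 * pi * 13.2^2 = 2189.5644
Compute Q / denom = 2 / 2189.5644 = 0.00091342
Compute 10 * log10(0.00091342) = -30.3933
SPL = 97.9 + (-30.3933) = 67.51

67.51 dB


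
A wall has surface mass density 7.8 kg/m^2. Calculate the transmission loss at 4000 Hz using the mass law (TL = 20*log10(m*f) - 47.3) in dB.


Given values:
  m = 7.8 kg/m^2, f = 4000 Hz
Formula: TL = 20 * log10(m * f) - 47.3
Compute m * f = 7.8 * 4000 = 31200.0
Compute log10(31200.0) = 4.494155
Compute 20 * 4.494155 = 89.8831
TL = 89.8831 - 47.3 = 42.58

42.58 dB


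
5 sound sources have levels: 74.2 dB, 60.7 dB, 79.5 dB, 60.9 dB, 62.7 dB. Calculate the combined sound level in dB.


Formula: L_total = 10 * log10( sum(10^(Li/10)) )
  Source 1: 10^(74.2/10) = 26302679.919
  Source 2: 10^(60.7/10) = 1174897.5549
  Source 3: 10^(79.5/10) = 89125093.8134
  Source 4: 10^(60.9/10) = 1230268.7708
  Source 5: 10^(62.7/10) = 1862087.1367
Sum of linear values = 119695027.1948
L_total = 10 * log10(119695027.1948) = 80.78

80.78 dB


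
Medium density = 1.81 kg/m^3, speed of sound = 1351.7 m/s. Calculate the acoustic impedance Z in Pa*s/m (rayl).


Given values:
  rho = 1.81 kg/m^3
  c = 1351.7 m/s
Formula: Z = rho * c
Z = 1.81 * 1351.7
Z = 2446.58

2446.58 rayl


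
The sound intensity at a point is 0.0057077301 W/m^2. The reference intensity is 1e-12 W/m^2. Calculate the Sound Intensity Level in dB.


Given values:
  I = 0.0057077301 W/m^2
  I_ref = 1e-12 W/m^2
Formula: SIL = 10 * log10(I / I_ref)
Compute ratio: I / I_ref = 5707730100
Compute log10: log10(5707730100) = 9.756463
Multiply: SIL = 10 * 9.756463 = 97.56

97.56 dB


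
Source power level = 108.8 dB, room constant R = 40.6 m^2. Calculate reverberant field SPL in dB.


Given values:
  Lw = 108.8 dB, R = 40.6 m^2
Formula: SPL = Lw + 10 * log10(4 / R)
Compute 4 / R = 4 / 40.6 = 0.098522
Compute 10 * log10(0.098522) = -10.0647
SPL = 108.8 + (-10.0647) = 98.74

98.74 dB


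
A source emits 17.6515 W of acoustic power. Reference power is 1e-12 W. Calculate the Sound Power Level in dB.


Given values:
  W = 17.6515 W
  W_ref = 1e-12 W
Formula: SWL = 10 * log10(W / W_ref)
Compute ratio: W / W_ref = 17651500000000
Compute log10: log10(17651500000000) = 13.246782
Multiply: SWL = 10 * 13.246782 = 132.47

132.47 dB


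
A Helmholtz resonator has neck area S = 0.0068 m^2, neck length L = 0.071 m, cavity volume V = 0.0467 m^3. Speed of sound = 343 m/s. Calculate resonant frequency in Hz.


Given values:
  S = 0.0068 m^2, L = 0.071 m, V = 0.0467 m^3, c = 343 m/s
Formula: f = (c / (2*pi)) * sqrt(S / (V * L))
Compute V * L = 0.0467 * 0.071 = 0.0033157
Compute S / (V * L) = 0.0068 / 0.0033157 = 2.0508
Compute sqrt(2.0508) = 1.432061
Compute c / (2*pi) = 343 / 6.283185 = 54.590148
f = 54.590148 * 1.432061 = 78.18

78.18 Hz


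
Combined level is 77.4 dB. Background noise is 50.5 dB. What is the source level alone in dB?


Given values:
  L_total = 77.4 dB, L_bg = 50.5 dB
Formula: L_source = 10 * log10(10^(L_total/10) - 10^(L_bg/10))
Convert to linear:
  10^(77.4/10) = 54954087.3858
  10^(50.5/10) = 112201.8454
Difference: 54954087.3858 - 112201.8454 = 54841885.5404
L_source = 10 * log10(54841885.5404) = 77.39

77.39 dB


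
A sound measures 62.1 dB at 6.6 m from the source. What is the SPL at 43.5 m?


Given values:
  SPL1 = 62.1 dB, r1 = 6.6 m, r2 = 43.5 m
Formula: SPL2 = SPL1 - 20 * log10(r2 / r1)
Compute ratio: r2 / r1 = 43.5 / 6.6 = 6.5909
Compute log10: log10(6.5909) = 0.818945
Compute drop: 20 * 0.818945 = 16.3789
SPL2 = 62.1 - 16.3789 = 45.72

45.72 dB


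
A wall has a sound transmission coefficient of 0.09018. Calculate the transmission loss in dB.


Given values:
  tau = 0.09018
Formula: TL = 10 * log10(1 / tau)
Compute 1 / tau = 1 / 0.09018 = 11.0889
Compute log10(11.0889) = 1.044888
TL = 10 * 1.044888 = 10.45

10.45 dB


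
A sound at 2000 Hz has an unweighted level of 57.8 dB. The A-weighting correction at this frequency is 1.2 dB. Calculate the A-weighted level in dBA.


Given values:
  SPL = 57.8 dB
  A-weighting at 2000 Hz = 1.2 dB
Formula: L_A = SPL + A_weight
L_A = 57.8 + (1.2)
L_A = 59.0

59.0 dBA


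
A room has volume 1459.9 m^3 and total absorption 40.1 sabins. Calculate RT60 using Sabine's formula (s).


Given values:
  V = 1459.9 m^3
  A = 40.1 sabins
Formula: RT60 = 0.161 * V / A
Numerator: 0.161 * 1459.9 = 235.0439
RT60 = 235.0439 / 40.1 = 5.861

5.861 s


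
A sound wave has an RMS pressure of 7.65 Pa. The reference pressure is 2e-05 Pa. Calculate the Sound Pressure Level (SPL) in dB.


Given values:
  p = 7.65 Pa
  p_ref = 2e-05 Pa
Formula: SPL = 20 * log10(p / p_ref)
Compute ratio: p / p_ref = 7.65 / 2e-05 = 382500
Compute log10: log10(382500) = 5.582631
Multiply: SPL = 20 * 5.582631 = 111.65

111.65 dB


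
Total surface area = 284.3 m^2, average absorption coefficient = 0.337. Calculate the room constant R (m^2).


Given values:
  S = 284.3 m^2, alpha = 0.337
Formula: R = S * alpha / (1 - alpha)
Numerator: 284.3 * 0.337 = 95.8091
Denominator: 1 - 0.337 = 0.663
R = 95.8091 / 0.663 = 144.51

144.51 m^2


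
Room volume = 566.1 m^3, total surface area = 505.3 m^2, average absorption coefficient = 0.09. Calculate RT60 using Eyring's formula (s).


Given values:
  V = 566.1 m^3, S = 505.3 m^2, alpha = 0.09
Formula: RT60 = 0.161 * V / (-S * ln(1 - alpha))
Compute ln(1 - 0.09) = ln(0.91) = -0.094311
Denominator: -505.3 * -0.094311 = 47.6553
Numerator: 0.161 * 566.1 = 91.1421
RT60 = 91.1421 / 47.6553 = 1.913

1.913 s


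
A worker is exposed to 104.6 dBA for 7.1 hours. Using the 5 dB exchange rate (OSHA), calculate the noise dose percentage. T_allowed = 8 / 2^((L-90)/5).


Given values:
  L = 104.6 dBA, T = 7.1 hours
Formula: T_allowed = 8 / 2^((L - 90) / 5)
Compute exponent: (104.6 - 90) / 5 = 2.92
Compute 2^(2.92) = 7.568461
T_allowed = 8 / 7.568461 = 1.057018 hours
Dose = (T / T_allowed) * 100
Dose = (7.1 / 1.057018) * 100 = 671.7

671.7 %


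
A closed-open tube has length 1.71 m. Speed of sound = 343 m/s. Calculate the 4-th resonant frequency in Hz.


Given values:
  Tube type: closed-open, L = 1.71 m, c = 343 m/s, n = 4
Formula: f_n = (2n - 1) * c / (4 * L)
Compute 2n - 1 = 2*4 - 1 = 7
Compute 4 * L = 4 * 1.71 = 6.84
f = 7 * 343 / 6.84
f = 351.02

351.02 Hz


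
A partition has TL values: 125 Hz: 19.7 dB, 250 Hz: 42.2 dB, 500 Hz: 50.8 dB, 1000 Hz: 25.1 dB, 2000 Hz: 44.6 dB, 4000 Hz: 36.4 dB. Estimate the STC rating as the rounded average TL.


Given TL values at each frequency:
  125 Hz: 19.7 dB
  250 Hz: 42.2 dB
  500 Hz: 50.8 dB
  1000 Hz: 25.1 dB
  2000 Hz: 44.6 dB
  4000 Hz: 36.4 dB
Formula: STC ~ round(average of TL values)
Sum = 19.7 + 42.2 + 50.8 + 25.1 + 44.6 + 36.4 = 218.8
Average = 218.8 / 6 = 36.47
Rounded: 36

36


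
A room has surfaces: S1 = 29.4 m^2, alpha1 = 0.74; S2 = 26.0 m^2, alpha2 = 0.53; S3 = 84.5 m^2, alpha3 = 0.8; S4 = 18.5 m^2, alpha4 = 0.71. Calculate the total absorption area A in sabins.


Given surfaces:
  Surface 1: 29.4 * 0.74 = 21.756
  Surface 2: 26.0 * 0.53 = 13.78
  Surface 3: 84.5 * 0.8 = 67.6
  Surface 4: 18.5 * 0.71 = 13.135
Formula: A = sum(Si * alpha_i)
A = 21.756 + 13.78 + 67.6 + 13.135
A = 116.27

116.27 sabins


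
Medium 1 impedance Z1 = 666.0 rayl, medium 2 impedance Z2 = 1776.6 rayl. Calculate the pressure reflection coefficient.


Given values:
  Z1 = 666.0 rayl, Z2 = 1776.6 rayl
Formula: R = (Z2 - Z1) / (Z2 + Z1)
Numerator: Z2 - Z1 = 1776.6 - 666.0 = 1110.6
Denominator: Z2 + Z1 = 1776.6 + 666.0 = 2442.6
R = 1110.6 / 2442.6 = 0.4547

0.4547


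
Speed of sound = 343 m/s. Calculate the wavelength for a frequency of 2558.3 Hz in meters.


Given values:
  c = 343 m/s, f = 2558.3 Hz
Formula: lambda = c / f
lambda = 343 / 2558.3
lambda = 0.1341

0.1341 m


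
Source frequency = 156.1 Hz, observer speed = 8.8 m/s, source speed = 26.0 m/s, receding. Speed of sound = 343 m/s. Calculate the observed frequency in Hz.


Given values:
  f_s = 156.1 Hz, v_o = 8.8 m/s, v_s = 26.0 m/s
  Direction: receding
Formula: f_o = f_s * (c - v_o) / (c + v_s)
Numerator: c - v_o = 343 - 8.8 = 334.2
Denominator: c + v_s = 343 + 26.0 = 369.0
f_o = 156.1 * 334.2 / 369.0 = 141.38

141.38 Hz


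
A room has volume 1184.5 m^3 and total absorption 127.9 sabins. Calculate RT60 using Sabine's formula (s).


Given values:
  V = 1184.5 m^3
  A = 127.9 sabins
Formula: RT60 = 0.161 * V / A
Numerator: 0.161 * 1184.5 = 190.7045
RT60 = 190.7045 / 127.9 = 1.491

1.491 s


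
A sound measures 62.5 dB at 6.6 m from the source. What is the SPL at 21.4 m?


Given values:
  SPL1 = 62.5 dB, r1 = 6.6 m, r2 = 21.4 m
Formula: SPL2 = SPL1 - 20 * log10(r2 / r1)
Compute ratio: r2 / r1 = 21.4 / 6.6 = 3.2424
Compute log10: log10(3.2424) = 0.510867
Compute drop: 20 * 0.510867 = 10.2173
SPL2 = 62.5 - 10.2173 = 52.28

52.28 dB


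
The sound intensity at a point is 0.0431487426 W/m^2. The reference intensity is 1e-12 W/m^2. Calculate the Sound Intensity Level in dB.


Given values:
  I = 0.0431487426 W/m^2
  I_ref = 1e-12 W/m^2
Formula: SIL = 10 * log10(I / I_ref)
Compute ratio: I / I_ref = 43148742600
Compute log10: log10(43148742600) = 10.634968
Multiply: SIL = 10 * 10.634968 = 106.35

106.35 dB


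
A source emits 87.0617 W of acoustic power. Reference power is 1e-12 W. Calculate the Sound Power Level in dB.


Given values:
  W = 87.0617 W
  W_ref = 1e-12 W
Formula: SWL = 10 * log10(W / W_ref)
Compute ratio: W / W_ref = 87061700000000
Compute log10: log10(87061700000000) = 13.939827
Multiply: SWL = 10 * 13.939827 = 139.4

139.4 dB


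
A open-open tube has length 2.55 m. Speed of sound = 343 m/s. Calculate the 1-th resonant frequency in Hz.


Given values:
  Tube type: open-open, L = 2.55 m, c = 343 m/s, n = 1
Formula: f_n = n * c / (2 * L)
Compute 2 * L = 2 * 2.55 = 5.1
f = 1 * 343 / 5.1
f = 67.25

67.25 Hz


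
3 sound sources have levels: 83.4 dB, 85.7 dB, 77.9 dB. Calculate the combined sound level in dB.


Formula: L_total = 10 * log10( sum(10^(Li/10)) )
  Source 1: 10^(83.4/10) = 218776162.395
  Source 2: 10^(85.7/10) = 371535229.0972
  Source 3: 10^(77.9/10) = 61659500.1861
Sum of linear values = 651970891.6783
L_total = 10 * log10(651970891.6783) = 88.14

88.14 dB


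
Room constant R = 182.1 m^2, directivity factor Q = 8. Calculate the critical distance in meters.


Given values:
  R = 182.1 m^2, Q = 8
Formula: d_c = 0.141 * sqrt(Q * R)
Compute Q * R = 8 * 182.1 = 1456.8
Compute sqrt(1456.8) = 38.168
d_c = 0.141 * 38.168 = 5.382

5.382 m


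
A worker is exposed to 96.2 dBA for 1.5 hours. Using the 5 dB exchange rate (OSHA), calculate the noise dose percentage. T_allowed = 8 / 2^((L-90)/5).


Given values:
  L = 96.2 dBA, T = 1.5 hours
Formula: T_allowed = 8 / 2^((L - 90) / 5)
Compute exponent: (96.2 - 90) / 5 = 1.24
Compute 2^(1.24) = 2.361985
T_allowed = 8 / 2.361985 = 3.386982 hours
Dose = (T / T_allowed) * 100
Dose = (1.5 / 3.386982) * 100 = 44.29

44.29 %


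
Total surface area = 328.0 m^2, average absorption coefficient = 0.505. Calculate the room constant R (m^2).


Given values:
  S = 328.0 m^2, alpha = 0.505
Formula: R = S * alpha / (1 - alpha)
Numerator: 328.0 * 0.505 = 165.64
Denominator: 1 - 0.505 = 0.495
R = 165.64 / 0.495 = 334.63

334.63 m^2


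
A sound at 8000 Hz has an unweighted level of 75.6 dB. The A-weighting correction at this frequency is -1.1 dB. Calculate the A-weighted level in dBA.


Given values:
  SPL = 75.6 dB
  A-weighting at 8000 Hz = -1.1 dB
Formula: L_A = SPL + A_weight
L_A = 75.6 + (-1.1)
L_A = 74.5

74.5 dBA


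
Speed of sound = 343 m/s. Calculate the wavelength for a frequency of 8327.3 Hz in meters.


Given values:
  c = 343 m/s, f = 8327.3 Hz
Formula: lambda = c / f
lambda = 343 / 8327.3
lambda = 0.0412

0.0412 m


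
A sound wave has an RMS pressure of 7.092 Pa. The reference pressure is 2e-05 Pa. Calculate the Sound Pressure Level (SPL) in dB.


Given values:
  p = 7.092 Pa
  p_ref = 2e-05 Pa
Formula: SPL = 20 * log10(p / p_ref)
Compute ratio: p / p_ref = 7.092 / 2e-05 = 354600
Compute log10: log10(354600) = 5.549739
Multiply: SPL = 20 * 5.549739 = 110.99

110.99 dB


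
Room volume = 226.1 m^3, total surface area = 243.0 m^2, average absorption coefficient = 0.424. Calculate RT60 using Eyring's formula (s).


Given values:
  V = 226.1 m^3, S = 243.0 m^2, alpha = 0.424
Formula: RT60 = 0.161 * V / (-S * ln(1 - alpha))
Compute ln(1 - 0.424) = ln(0.576) = -0.551648
Denominator: -243.0 * -0.551648 = 134.0505
Numerator: 0.161 * 226.1 = 36.4021
RT60 = 36.4021 / 134.0505 = 0.272

0.272 s


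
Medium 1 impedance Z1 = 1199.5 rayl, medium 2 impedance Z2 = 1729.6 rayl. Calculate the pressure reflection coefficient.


Given values:
  Z1 = 1199.5 rayl, Z2 = 1729.6 rayl
Formula: R = (Z2 - Z1) / (Z2 + Z1)
Numerator: Z2 - Z1 = 1729.6 - 1199.5 = 530.1
Denominator: Z2 + Z1 = 1729.6 + 1199.5 = 2929.1
R = 530.1 / 2929.1 = 0.181

0.181


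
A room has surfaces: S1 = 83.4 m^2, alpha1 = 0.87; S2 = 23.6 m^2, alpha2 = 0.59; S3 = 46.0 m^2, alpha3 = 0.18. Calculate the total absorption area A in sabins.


Given surfaces:
  Surface 1: 83.4 * 0.87 = 72.558
  Surface 2: 23.6 * 0.59 = 13.924
  Surface 3: 46.0 * 0.18 = 8.28
Formula: A = sum(Si * alpha_i)
A = 72.558 + 13.924 + 8.28
A = 94.76

94.76 sabins


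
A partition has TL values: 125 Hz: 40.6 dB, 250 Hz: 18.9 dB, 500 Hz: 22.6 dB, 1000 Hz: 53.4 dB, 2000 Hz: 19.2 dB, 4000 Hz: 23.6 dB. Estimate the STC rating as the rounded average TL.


Given TL values at each frequency:
  125 Hz: 40.6 dB
  250 Hz: 18.9 dB
  500 Hz: 22.6 dB
  1000 Hz: 53.4 dB
  2000 Hz: 19.2 dB
  4000 Hz: 23.6 dB
Formula: STC ~ round(average of TL values)
Sum = 40.6 + 18.9 + 22.6 + 53.4 + 19.2 + 23.6 = 178.3
Average = 178.3 / 6 = 29.72
Rounded: 30

30


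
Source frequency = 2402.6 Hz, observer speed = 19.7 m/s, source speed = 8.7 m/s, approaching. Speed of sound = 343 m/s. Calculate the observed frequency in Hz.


Given values:
  f_s = 2402.6 Hz, v_o = 19.7 m/s, v_s = 8.7 m/s
  Direction: approaching
Formula: f_o = f_s * (c + v_o) / (c - v_s)
Numerator: c + v_o = 343 + 19.7 = 362.7
Denominator: c - v_s = 343 - 8.7 = 334.3
f_o = 2402.6 * 362.7 / 334.3 = 2606.71

2606.71 Hz


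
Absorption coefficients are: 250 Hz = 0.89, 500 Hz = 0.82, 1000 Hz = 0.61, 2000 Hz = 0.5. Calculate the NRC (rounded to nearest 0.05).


Given values:
  a_250 = 0.89, a_500 = 0.82
  a_1000 = 0.61, a_2000 = 0.5
Formula: NRC = (a250 + a500 + a1000 + a2000) / 4
Sum = 0.89 + 0.82 + 0.61 + 0.5 = 2.82
NRC = 2.82 / 4 = 0.705
Rounded to nearest 0.05: 0.7

0.7


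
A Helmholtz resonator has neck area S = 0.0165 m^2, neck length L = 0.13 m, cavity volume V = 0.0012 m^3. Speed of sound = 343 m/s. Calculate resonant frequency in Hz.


Given values:
  S = 0.0165 m^2, L = 0.13 m, V = 0.0012 m^3, c = 343 m/s
Formula: f = (c / (2*pi)) * sqrt(S / (V * L))
Compute V * L = 0.0012 * 0.13 = 0.000156
Compute S / (V * L) = 0.0165 / 0.000156 = 105.7692
Compute sqrt(105.7692) = 10.284415
Compute c / (2*pi) = 343 / 6.283185 = 54.590148
f = 54.590148 * 10.284415 = 561.43

561.43 Hz


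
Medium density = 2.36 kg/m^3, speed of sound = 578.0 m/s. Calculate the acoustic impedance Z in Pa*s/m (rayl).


Given values:
  rho = 2.36 kg/m^3
  c = 578.0 m/s
Formula: Z = rho * c
Z = 2.36 * 578.0
Z = 1364.08

1364.08 rayl


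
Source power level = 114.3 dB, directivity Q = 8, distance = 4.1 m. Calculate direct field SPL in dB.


Given values:
  Lw = 114.3 dB, Q = 8, r = 4.1 m
Formula: SPL = Lw + 10 * log10(Q / (4 * pi * r^2))
Compute 4 * pi * r^2 = 4 * pi * 4.1^2 = 211.2407
Compute Q / denom = 8 / 211.2407 = 0.03787149
Compute 10 * log10(0.03787149) = -14.2169
SPL = 114.3 + (-14.2169) = 100.08

100.08 dB


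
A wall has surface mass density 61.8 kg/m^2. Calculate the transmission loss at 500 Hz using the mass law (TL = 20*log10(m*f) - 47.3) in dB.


Given values:
  m = 61.8 kg/m^2, f = 500 Hz
Formula: TL = 20 * log10(m * f) - 47.3
Compute m * f = 61.8 * 500 = 30900.0
Compute log10(30900.0) = 4.489958
Compute 20 * 4.489958 = 89.7992
TL = 89.7992 - 47.3 = 42.5

42.5 dB


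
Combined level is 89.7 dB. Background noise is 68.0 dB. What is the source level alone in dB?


Given values:
  L_total = 89.7 dB, L_bg = 68.0 dB
Formula: L_source = 10 * log10(10^(L_total/10) - 10^(L_bg/10))
Convert to linear:
  10^(89.7/10) = 933254300.797
  10^(68.0/10) = 6309573.4448
Difference: 933254300.797 - 6309573.4448 = 926944727.3522
L_source = 10 * log10(926944727.3522) = 89.67

89.67 dB


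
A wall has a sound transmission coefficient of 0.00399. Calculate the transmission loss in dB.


Given values:
  tau = 0.00399
Formula: TL = 10 * log10(1 / tau)
Compute 1 / tau = 1 / 0.00399 = 250.6266
Compute log10(250.6266) = 2.399027
TL = 10 * 2.399027 = 23.99

23.99 dB


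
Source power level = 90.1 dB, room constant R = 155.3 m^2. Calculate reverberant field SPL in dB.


Given values:
  Lw = 90.1 dB, R = 155.3 m^2
Formula: SPL = Lw + 10 * log10(4 / R)
Compute 4 / R = 4 / 155.3 = 0.025757
Compute 10 * log10(0.025757) = -15.891
SPL = 90.1 + (-15.891) = 74.21

74.21 dB


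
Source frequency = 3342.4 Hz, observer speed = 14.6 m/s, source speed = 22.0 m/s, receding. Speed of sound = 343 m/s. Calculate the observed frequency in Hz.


Given values:
  f_s = 3342.4 Hz, v_o = 14.6 m/s, v_s = 22.0 m/s
  Direction: receding
Formula: f_o = f_s * (c - v_o) / (c + v_s)
Numerator: c - v_o = 343 - 14.6 = 328.4
Denominator: c + v_s = 343 + 22.0 = 365.0
f_o = 3342.4 * 328.4 / 365.0 = 3007.24

3007.24 Hz


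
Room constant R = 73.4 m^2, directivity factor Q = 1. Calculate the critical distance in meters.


Given values:
  R = 73.4 m^2, Q = 1
Formula: d_c = 0.141 * sqrt(Q * R)
Compute Q * R = 1 * 73.4 = 73.4
Compute sqrt(73.4) = 8.5674
d_c = 0.141 * 8.5674 = 1.208

1.208 m


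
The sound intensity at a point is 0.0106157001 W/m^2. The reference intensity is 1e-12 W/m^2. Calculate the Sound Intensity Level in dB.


Given values:
  I = 0.0106157001 W/m^2
  I_ref = 1e-12 W/m^2
Formula: SIL = 10 * log10(I / I_ref)
Compute ratio: I / I_ref = 10615700100
Compute log10: log10(10615700100) = 10.025949
Multiply: SIL = 10 * 10.025949 = 100.26

100.26 dB


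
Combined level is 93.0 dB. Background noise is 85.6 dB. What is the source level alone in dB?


Given values:
  L_total = 93.0 dB, L_bg = 85.6 dB
Formula: L_source = 10 * log10(10^(L_total/10) - 10^(L_bg/10))
Convert to linear:
  10^(93.0/10) = 1995262314.9689
  10^(85.6/10) = 363078054.7701
Difference: 1995262314.9689 - 363078054.7701 = 1632184260.1988
L_source = 10 * log10(1632184260.1988) = 92.13

92.13 dB


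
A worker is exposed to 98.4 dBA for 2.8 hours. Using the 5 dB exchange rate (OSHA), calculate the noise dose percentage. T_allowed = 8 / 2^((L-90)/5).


Given values:
  L = 98.4 dBA, T = 2.8 hours
Formula: T_allowed = 8 / 2^((L - 90) / 5)
Compute exponent: (98.4 - 90) / 5 = 1.68
Compute 2^(1.68) = 3.20428
T_allowed = 8 / 3.20428 = 2.496661 hours
Dose = (T / T_allowed) * 100
Dose = (2.8 / 2.496661) * 100 = 112.15

112.15 %


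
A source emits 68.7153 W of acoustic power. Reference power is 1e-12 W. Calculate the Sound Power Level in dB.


Given values:
  W = 68.7153 W
  W_ref = 1e-12 W
Formula: SWL = 10 * log10(W / W_ref)
Compute ratio: W / W_ref = 68715300000000
Compute log10: log10(68715300000000) = 13.837053
Multiply: SWL = 10 * 13.837053 = 138.37

138.37 dB


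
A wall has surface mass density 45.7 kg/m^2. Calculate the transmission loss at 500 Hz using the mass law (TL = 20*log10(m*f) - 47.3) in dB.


Given values:
  m = 45.7 kg/m^2, f = 500 Hz
Formula: TL = 20 * log10(m * f) - 47.3
Compute m * f = 45.7 * 500 = 22850.0
Compute log10(22850.0) = 4.358886
Compute 20 * 4.358886 = 87.1777
TL = 87.1777 - 47.3 = 39.88

39.88 dB


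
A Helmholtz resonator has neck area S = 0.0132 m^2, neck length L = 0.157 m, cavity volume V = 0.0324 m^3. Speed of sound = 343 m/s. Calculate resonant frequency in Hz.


Given values:
  S = 0.0132 m^2, L = 0.157 m, V = 0.0324 m^3, c = 343 m/s
Formula: f = (c / (2*pi)) * sqrt(S / (V * L))
Compute V * L = 0.0324 * 0.157 = 0.0050868
Compute S / (V * L) = 0.0132 / 0.0050868 = 2.595
Compute sqrt(2.595) = 1.6109
Compute c / (2*pi) = 343 / 6.283185 = 54.590148
f = 54.590148 * 1.6109 = 87.94

87.94 Hz


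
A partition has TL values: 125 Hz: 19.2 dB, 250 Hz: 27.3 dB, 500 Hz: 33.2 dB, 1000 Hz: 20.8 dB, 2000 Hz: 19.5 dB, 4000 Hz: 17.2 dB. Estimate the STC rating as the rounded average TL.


Given TL values at each frequency:
  125 Hz: 19.2 dB
  250 Hz: 27.3 dB
  500 Hz: 33.2 dB
  1000 Hz: 20.8 dB
  2000 Hz: 19.5 dB
  4000 Hz: 17.2 dB
Formula: STC ~ round(average of TL values)
Sum = 19.2 + 27.3 + 33.2 + 20.8 + 19.5 + 17.2 = 137.2
Average = 137.2 / 6 = 22.87
Rounded: 23

23


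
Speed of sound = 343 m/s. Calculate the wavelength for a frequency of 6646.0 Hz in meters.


Given values:
  c = 343 m/s, f = 6646.0 Hz
Formula: lambda = c / f
lambda = 343 / 6646.0
lambda = 0.0516

0.0516 m


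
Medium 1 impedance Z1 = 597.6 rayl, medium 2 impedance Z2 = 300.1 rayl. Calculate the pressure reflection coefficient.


Given values:
  Z1 = 597.6 rayl, Z2 = 300.1 rayl
Formula: R = (Z2 - Z1) / (Z2 + Z1)
Numerator: Z2 - Z1 = 300.1 - 597.6 = -297.5
Denominator: Z2 + Z1 = 300.1 + 597.6 = 897.7
R = -297.5 / 897.7 = -0.3314

-0.3314


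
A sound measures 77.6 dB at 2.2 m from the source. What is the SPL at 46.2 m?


Given values:
  SPL1 = 77.6 dB, r1 = 2.2 m, r2 = 46.2 m
Formula: SPL2 = SPL1 - 20 * log10(r2 / r1)
Compute ratio: r2 / r1 = 46.2 / 2.2 = 21.0
Compute log10: log10(21.0) = 1.322219
Compute drop: 20 * 1.322219 = 26.4444
SPL2 = 77.6 - 26.4444 = 51.16

51.16 dB


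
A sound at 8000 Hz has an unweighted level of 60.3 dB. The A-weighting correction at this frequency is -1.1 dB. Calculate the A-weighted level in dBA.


Given values:
  SPL = 60.3 dB
  A-weighting at 8000 Hz = -1.1 dB
Formula: L_A = SPL + A_weight
L_A = 60.3 + (-1.1)
L_A = 59.2

59.2 dBA


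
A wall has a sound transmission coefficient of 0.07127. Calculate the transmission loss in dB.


Given values:
  tau = 0.07127
Formula: TL = 10 * log10(1 / tau)
Compute 1 / tau = 1 / 0.07127 = 14.0311
Compute log10(14.0311) = 1.147092
TL = 10 * 1.147092 = 11.47

11.47 dB


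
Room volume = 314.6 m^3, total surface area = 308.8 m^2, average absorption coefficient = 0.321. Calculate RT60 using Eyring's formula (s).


Given values:
  V = 314.6 m^3, S = 308.8 m^2, alpha = 0.321
Formula: RT60 = 0.161 * V / (-S * ln(1 - alpha))
Compute ln(1 - 0.321) = ln(0.679) = -0.387134
Denominator: -308.8 * -0.387134 = 119.547
Numerator: 0.161 * 314.6 = 50.6506
RT60 = 50.6506 / 119.547 = 0.424

0.424 s


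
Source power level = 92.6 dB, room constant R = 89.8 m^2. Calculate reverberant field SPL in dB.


Given values:
  Lw = 92.6 dB, R = 89.8 m^2
Formula: SPL = Lw + 10 * log10(4 / R)
Compute 4 / R = 4 / 89.8 = 0.044543
Compute 10 * log10(0.044543) = -13.5122
SPL = 92.6 + (-13.5122) = 79.09

79.09 dB


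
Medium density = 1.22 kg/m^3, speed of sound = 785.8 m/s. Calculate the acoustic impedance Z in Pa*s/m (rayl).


Given values:
  rho = 1.22 kg/m^3
  c = 785.8 m/s
Formula: Z = rho * c
Z = 1.22 * 785.8
Z = 958.68

958.68 rayl


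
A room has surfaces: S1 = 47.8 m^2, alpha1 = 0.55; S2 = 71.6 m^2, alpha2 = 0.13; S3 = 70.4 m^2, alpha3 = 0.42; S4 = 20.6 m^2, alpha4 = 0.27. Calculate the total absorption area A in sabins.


Given surfaces:
  Surface 1: 47.8 * 0.55 = 26.29
  Surface 2: 71.6 * 0.13 = 9.308
  Surface 3: 70.4 * 0.42 = 29.568
  Surface 4: 20.6 * 0.27 = 5.562
Formula: A = sum(Si * alpha_i)
A = 26.29 + 9.308 + 29.568 + 5.562
A = 70.73

70.73 sabins


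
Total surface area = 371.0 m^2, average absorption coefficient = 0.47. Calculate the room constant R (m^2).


Given values:
  S = 371.0 m^2, alpha = 0.47
Formula: R = S * alpha / (1 - alpha)
Numerator: 371.0 * 0.47 = 174.37
Denominator: 1 - 0.47 = 0.53
R = 174.37 / 0.53 = 329.0

329.0 m^2


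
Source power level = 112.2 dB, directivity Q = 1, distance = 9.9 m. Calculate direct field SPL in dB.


Given values:
  Lw = 112.2 dB, Q = 1, r = 9.9 m
Formula: SPL = Lw + 10 * log10(Q / (4 * pi * r^2))
Compute 4 * pi * r^2 = 4 * pi * 9.9^2 = 1231.63
Compute Q / denom = 1 / 1231.63 = 0.00081193
Compute 10 * log10(0.00081193) = -30.9048
SPL = 112.2 + (-30.9048) = 81.3

81.3 dB


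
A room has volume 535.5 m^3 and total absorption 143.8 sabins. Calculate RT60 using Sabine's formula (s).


Given values:
  V = 535.5 m^3
  A = 143.8 sabins
Formula: RT60 = 0.161 * V / A
Numerator: 0.161 * 535.5 = 86.2155
RT60 = 86.2155 / 143.8 = 0.6

0.6 s


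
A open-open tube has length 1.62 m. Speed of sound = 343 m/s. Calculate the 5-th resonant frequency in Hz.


Given values:
  Tube type: open-open, L = 1.62 m, c = 343 m/s, n = 5
Formula: f_n = n * c / (2 * L)
Compute 2 * L = 2 * 1.62 = 3.24
f = 5 * 343 / 3.24
f = 529.32

529.32 Hz


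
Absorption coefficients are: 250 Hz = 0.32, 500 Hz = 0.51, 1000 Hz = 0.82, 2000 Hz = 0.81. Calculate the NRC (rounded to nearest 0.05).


Given values:
  a_250 = 0.32, a_500 = 0.51
  a_1000 = 0.82, a_2000 = 0.81
Formula: NRC = (a250 + a500 + a1000 + a2000) / 4
Sum = 0.32 + 0.51 + 0.82 + 0.81 = 2.46
NRC = 2.46 / 4 = 0.615
Rounded to nearest 0.05: 0.6

0.6


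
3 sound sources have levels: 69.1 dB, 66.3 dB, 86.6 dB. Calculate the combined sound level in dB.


Formula: L_total = 10 * log10( sum(10^(Li/10)) )
  Source 1: 10^(69.1/10) = 8128305.1616
  Source 2: 10^(66.3/10) = 4265795.188
  Source 3: 10^(86.6/10) = 457088189.6149
Sum of linear values = 469482289.9645
L_total = 10 * log10(469482289.9645) = 86.72

86.72 dB


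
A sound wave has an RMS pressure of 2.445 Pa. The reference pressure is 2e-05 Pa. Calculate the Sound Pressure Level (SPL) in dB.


Given values:
  p = 2.445 Pa
  p_ref = 2e-05 Pa
Formula: SPL = 20 * log10(p / p_ref)
Compute ratio: p / p_ref = 2.445 / 2e-05 = 122250
Compute log10: log10(122250) = 5.087249
Multiply: SPL = 20 * 5.087249 = 101.74

101.74 dB


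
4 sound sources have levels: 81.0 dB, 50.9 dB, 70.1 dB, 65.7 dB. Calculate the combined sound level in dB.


Formula: L_total = 10 * log10( sum(10^(Li/10)) )
  Source 1: 10^(81.0/10) = 125892541.1794
  Source 2: 10^(50.9/10) = 123026.8771
  Source 3: 10^(70.1/10) = 10232929.9228
  Source 4: 10^(65.7/10) = 3715352.291
Sum of linear values = 139963850.2703
L_total = 10 * log10(139963850.2703) = 81.46

81.46 dB


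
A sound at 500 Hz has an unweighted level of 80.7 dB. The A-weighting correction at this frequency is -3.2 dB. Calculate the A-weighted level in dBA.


Given values:
  SPL = 80.7 dB
  A-weighting at 500 Hz = -3.2 dB
Formula: L_A = SPL + A_weight
L_A = 80.7 + (-3.2)
L_A = 77.5

77.5 dBA


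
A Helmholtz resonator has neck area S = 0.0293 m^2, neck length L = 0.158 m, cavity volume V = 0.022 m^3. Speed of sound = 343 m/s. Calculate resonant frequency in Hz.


Given values:
  S = 0.0293 m^2, L = 0.158 m, V = 0.022 m^3, c = 343 m/s
Formula: f = (c / (2*pi)) * sqrt(S / (V * L))
Compute V * L = 0.022 * 0.158 = 0.003476
Compute S / (V * L) = 0.0293 / 0.003476 = 8.4292
Compute sqrt(8.4292) = 2.903308
Compute c / (2*pi) = 343 / 6.283185 = 54.590148
f = 54.590148 * 2.903308 = 158.49

158.49 Hz


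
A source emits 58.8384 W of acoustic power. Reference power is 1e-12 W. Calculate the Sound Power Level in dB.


Given values:
  W = 58.8384 W
  W_ref = 1e-12 W
Formula: SWL = 10 * log10(W / W_ref)
Compute ratio: W / W_ref = 58838400000000
Compute log10: log10(58838400000000) = 13.769661
Multiply: SWL = 10 * 13.769661 = 137.7

137.7 dB


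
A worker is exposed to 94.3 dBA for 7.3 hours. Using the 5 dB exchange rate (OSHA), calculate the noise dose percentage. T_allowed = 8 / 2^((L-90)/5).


Given values:
  L = 94.3 dBA, T = 7.3 hours
Formula: T_allowed = 8 / 2^((L - 90) / 5)
Compute exponent: (94.3 - 90) / 5 = 0.86
Compute 2^(0.86) = 1.815038
T_allowed = 8 / 1.815038 = 4.407621 hours
Dose = (T / T_allowed) * 100
Dose = (7.3 / 4.407621) * 100 = 165.62

165.62 %


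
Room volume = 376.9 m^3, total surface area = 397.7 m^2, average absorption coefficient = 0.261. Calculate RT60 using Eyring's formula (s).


Given values:
  V = 376.9 m^3, S = 397.7 m^2, alpha = 0.261
Formula: RT60 = 0.161 * V / (-S * ln(1 - alpha))
Compute ln(1 - 0.261) = ln(0.739) = -0.302457
Denominator: -397.7 * -0.302457 = 120.2871
Numerator: 0.161 * 376.9 = 60.6809
RT60 = 60.6809 / 120.2871 = 0.504

0.504 s


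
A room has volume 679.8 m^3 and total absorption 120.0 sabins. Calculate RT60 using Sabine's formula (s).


Given values:
  V = 679.8 m^3
  A = 120.0 sabins
Formula: RT60 = 0.161 * V / A
Numerator: 0.161 * 679.8 = 109.4478
RT60 = 109.4478 / 120.0 = 0.912

0.912 s


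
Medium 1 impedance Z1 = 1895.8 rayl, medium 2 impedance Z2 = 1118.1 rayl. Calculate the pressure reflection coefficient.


Given values:
  Z1 = 1895.8 rayl, Z2 = 1118.1 rayl
Formula: R = (Z2 - Z1) / (Z2 + Z1)
Numerator: Z2 - Z1 = 1118.1 - 1895.8 = -777.7
Denominator: Z2 + Z1 = 1118.1 + 1895.8 = 3013.9
R = -777.7 / 3013.9 = -0.258

-0.258


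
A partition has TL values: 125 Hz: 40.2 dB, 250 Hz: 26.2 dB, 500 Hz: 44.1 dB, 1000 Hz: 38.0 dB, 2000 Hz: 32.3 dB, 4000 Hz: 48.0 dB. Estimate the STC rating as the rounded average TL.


Given TL values at each frequency:
  125 Hz: 40.2 dB
  250 Hz: 26.2 dB
  500 Hz: 44.1 dB
  1000 Hz: 38.0 dB
  2000 Hz: 32.3 dB
  4000 Hz: 48.0 dB
Formula: STC ~ round(average of TL values)
Sum = 40.2 + 26.2 + 44.1 + 38.0 + 32.3 + 48.0 = 228.8
Average = 228.8 / 6 = 38.13
Rounded: 38

38


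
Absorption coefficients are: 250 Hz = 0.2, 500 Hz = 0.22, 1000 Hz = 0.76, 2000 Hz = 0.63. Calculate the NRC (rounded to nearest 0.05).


Given values:
  a_250 = 0.2, a_500 = 0.22
  a_1000 = 0.76, a_2000 = 0.63
Formula: NRC = (a250 + a500 + a1000 + a2000) / 4
Sum = 0.2 + 0.22 + 0.76 + 0.63 = 1.81
NRC = 1.81 / 4 = 0.4525
Rounded to nearest 0.05: 0.45

0.45


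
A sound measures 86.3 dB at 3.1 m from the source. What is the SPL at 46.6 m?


Given values:
  SPL1 = 86.3 dB, r1 = 3.1 m, r2 = 46.6 m
Formula: SPL2 = SPL1 - 20 * log10(r2 / r1)
Compute ratio: r2 / r1 = 46.6 / 3.1 = 15.0323
Compute log10: log10(15.0323) = 1.177025
Compute drop: 20 * 1.177025 = 23.5405
SPL2 = 86.3 - 23.5405 = 62.76

62.76 dB


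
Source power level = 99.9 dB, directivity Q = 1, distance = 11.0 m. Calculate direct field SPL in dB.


Given values:
  Lw = 99.9 dB, Q = 1, r = 11.0 m
Formula: SPL = Lw + 10 * log10(Q / (4 * pi * r^2))
Compute 4 * pi * r^2 = 4 * pi * 11.0^2 = 1520.5308
Compute Q / denom = 1 / 1520.5308 = 0.00065767
Compute 10 * log10(0.00065767) = -31.8199
SPL = 99.9 + (-31.8199) = 68.08

68.08 dB
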